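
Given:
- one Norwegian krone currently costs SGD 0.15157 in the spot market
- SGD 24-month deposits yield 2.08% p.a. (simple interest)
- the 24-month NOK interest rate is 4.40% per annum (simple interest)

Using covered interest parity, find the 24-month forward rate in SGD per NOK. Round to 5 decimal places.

0.14511

T = 2 years.
SGD accumulates by 1 + 0.0208×2 = 1.041600.
NOK accumulates by 1 + 0.0440×2 = 1.088000.
So F = 0.15157 × 1.041600 / 1.088000 = 0.1451060 (SGD/NOK).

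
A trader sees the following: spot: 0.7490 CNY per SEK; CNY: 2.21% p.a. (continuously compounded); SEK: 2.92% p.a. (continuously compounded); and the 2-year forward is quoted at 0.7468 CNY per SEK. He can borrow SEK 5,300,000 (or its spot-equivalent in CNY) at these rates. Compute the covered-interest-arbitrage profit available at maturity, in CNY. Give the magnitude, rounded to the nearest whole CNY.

CNY 46,976

T = 2 years.
Route A — deposit SEK, sell forward: 5,300,000 × 1.060138966 × 0.7468 = CNY 4,196,072.43.
Route B — convert at spot, deposit CNY: 5,300,000 × 0.7490 × 1.045191372 = CNY 4,149,096.19.
The quoted forward overvalues SEK, so borrow CNY, buy SEK at spot, deposit the SEK at 2.92%, and sell the proceeds forward at 0.7468.
The gap between the two covered legs is CNY 46,976.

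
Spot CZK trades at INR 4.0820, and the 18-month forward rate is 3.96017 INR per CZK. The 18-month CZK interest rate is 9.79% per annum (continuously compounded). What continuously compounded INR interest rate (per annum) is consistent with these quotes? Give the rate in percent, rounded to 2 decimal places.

7.77%

T = 18/12 years.
By CIP, F/S equals the INR-to-CZK growth ratio: 3.96017/4.082 = 0.9701543.
The CZK side grows by e^(0.0979×18/12) = 1.1581802.
Hence g_INR = 1.1236135.
Take logs: ln 1.1236135 / (18/12) = 0.077700, so 7.77%.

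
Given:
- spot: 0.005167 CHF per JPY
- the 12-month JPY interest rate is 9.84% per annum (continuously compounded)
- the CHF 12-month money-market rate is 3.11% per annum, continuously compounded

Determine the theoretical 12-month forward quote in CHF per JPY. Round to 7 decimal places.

0.0048307

T = 1 year.
CHF growth factor: e^(0.0311×1) = 1.0315887.
Growth of 1 JPY over T: e^(0.0984×1) = 1.1034041.
Forward (CHF per JPY) = 0.005167 × 1.0315887 / 1.1034041 = 0.004830704.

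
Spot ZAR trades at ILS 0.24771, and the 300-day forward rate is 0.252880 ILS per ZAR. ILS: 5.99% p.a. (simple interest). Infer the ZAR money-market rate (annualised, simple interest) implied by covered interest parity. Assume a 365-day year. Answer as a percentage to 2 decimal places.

3.38%

T = 300/365 years.
F/S = 0.25288/0.24771 = 1.0208712 = (growth of ILS) / (growth of ZAR).
The ILS side grows by 1 + 0.0599×300/365 = 1.0492329.
So the ZAR growth factor = 1.0277819.
(1.0277819 − 1)/T = 0.033801, i.e. 3.38%.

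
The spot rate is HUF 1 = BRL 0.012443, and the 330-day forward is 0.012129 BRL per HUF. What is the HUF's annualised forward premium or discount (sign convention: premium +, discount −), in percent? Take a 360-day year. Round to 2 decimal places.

-2.75%

T = 330/360 years.
(F − S)/S = (0.012129 − 0.012443)/0.012443 = -0.0252351.
Annualise by dividing by T: -0.0252351 / (330/360) = -0.027529 → -2.75%.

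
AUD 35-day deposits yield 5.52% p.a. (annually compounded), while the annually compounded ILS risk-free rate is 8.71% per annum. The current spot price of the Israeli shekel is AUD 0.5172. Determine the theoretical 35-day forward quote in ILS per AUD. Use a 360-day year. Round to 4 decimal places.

T = 35/360 years.
Growth of 1 AUD over T: (1 + 0.0552)^(35/360) = 1.0052374.
ILS accumulates by (1 + 0.0871)^(35/360) = 1.0081524.
CIP: F = S · (grow AUD)/(grow ILS) = 0.5172 × 1.0052374/1.0081524 = 0.5157046 AUD per ILS.
Invert for ILS per AUD: 1 / 0.5157046 = 1.9391.

1.9391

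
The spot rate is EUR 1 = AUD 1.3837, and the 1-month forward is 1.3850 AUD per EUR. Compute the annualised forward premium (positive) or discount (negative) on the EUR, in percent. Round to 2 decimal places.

+1.13%

T = 1/12 years.
EUR trades forward at +0.09395% vs spot over the period.
Per annum: 0.0009395 / (1/12) = 0.011274 = 1.13%.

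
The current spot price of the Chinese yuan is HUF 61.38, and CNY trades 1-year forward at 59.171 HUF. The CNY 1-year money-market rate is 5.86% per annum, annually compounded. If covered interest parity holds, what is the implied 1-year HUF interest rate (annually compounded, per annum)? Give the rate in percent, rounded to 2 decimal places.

2.05%

T = 1 year.
By CIP, F/S equals the HUF-to-CNY growth ratio: 59.171/61.38 = 0.9640111.
CNY growth factor: (1 + 0.0586)^1 = 1.058600.
Hence g_HUF = 1.0205022.
r = 1.0205022^(1/1) − 1 = 0.020502 → 2.05%.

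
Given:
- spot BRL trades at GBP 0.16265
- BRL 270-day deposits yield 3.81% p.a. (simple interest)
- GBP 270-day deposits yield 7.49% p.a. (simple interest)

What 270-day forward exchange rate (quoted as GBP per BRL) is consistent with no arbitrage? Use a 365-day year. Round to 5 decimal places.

0.16696

T = 270/365 years.
GBP growth factor: 1 + 0.0749×270/365 = 1.0554055.
BRL growth factor: 1 + 0.0381×270/365 = 1.0281836.
So F = 0.16265 × 1.0554055 / 1.0281836 = 0.1669563 (GBP/BRL).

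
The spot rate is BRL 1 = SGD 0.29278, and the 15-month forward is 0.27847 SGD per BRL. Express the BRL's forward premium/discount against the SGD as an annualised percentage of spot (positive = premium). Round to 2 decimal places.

-3.91%

T = 15/12 years.
(F − S)/S = (0.27847 − 0.29278)/0.29278 = -0.0488763.
×(1/T) gives -3.91% p.a.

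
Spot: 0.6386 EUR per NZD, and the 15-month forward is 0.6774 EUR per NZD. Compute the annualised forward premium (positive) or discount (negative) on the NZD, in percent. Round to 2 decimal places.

T = 15/12 years.
Period premium: (0.6774 − 0.6386)/0.6386 = 0.0607579.
×(1/T) gives 4.86% p.a.

+4.86%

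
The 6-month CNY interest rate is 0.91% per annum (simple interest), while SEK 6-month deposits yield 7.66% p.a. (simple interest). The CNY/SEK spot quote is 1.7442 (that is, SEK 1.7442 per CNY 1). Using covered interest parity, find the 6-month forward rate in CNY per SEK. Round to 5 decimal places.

T = 6/12 years.
Growth of 1 SEK over T: 1 + 0.0766×6/12 = 1.038300.
Growth of 1 CNY over T: 1 + 0.0091×6/12 = 1.004550.
Forward (SEK per CNY) = 1.7442 × 1.038300 / 1.004550 = 1.802800.
Quoted the other way: 1/1.802800 = 0.55469 CNY per SEK.

0.55469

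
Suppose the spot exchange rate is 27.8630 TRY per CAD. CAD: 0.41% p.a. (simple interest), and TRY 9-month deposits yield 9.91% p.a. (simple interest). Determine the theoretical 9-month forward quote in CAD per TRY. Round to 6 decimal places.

0.033510

T = 9/12 years.
TRY growth factor: 1 + 0.0991×9/12 = 1.074325.
Growth of 1 CAD over T: 1 + 0.0041×9/12 = 1.003075.
CIP: F = S · (grow TRY)/(grow CAD) = 27.863 × 1.074325/1.003075 = 29.84215 TRY per CAD.
Invert for CAD per TRY: 1 / 29.84215 = 0.033510.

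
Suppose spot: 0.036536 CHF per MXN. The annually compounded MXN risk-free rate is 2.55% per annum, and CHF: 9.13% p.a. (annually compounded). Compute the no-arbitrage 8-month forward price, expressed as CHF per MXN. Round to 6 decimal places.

T = 8/12 years.
CHF accumulates by (1 + 0.0913)^(8/12) = 1.0599762.
MXN accumulates by (1 + 0.0255)^(8/12) = 1.0169286.
So F = 0.036536 × 1.0599762 / 1.0169286 = 0.03808261 (CHF/MXN).

0.038083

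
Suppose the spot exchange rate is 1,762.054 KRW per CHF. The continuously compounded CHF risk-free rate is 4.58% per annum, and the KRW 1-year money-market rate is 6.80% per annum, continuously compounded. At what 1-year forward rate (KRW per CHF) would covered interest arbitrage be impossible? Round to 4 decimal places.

1801.6090

T = 1 year.
Growth of 1 KRW over T: e^(0.0680×1) = 1.0703653085.
Growth of 1 CHF over T: e^(0.0458×1) = 1.046865017.
So F = 1762.054 × 1.0703653085 / 1.046865017 = 1801.609035 (KRW/CHF).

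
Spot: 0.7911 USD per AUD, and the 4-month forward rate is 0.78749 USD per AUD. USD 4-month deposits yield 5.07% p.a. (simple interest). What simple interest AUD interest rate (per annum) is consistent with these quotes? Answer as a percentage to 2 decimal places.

T = 4/12 years.
By CIP, F/S equals the USD-to-AUD growth ratio: 0.78749/0.7911 = 0.9954367.
The USD side grows by 1 + 0.0507×4/12 = 1.016900.
Hence g_AUD = 1.0215617.
(1.0215617 − 1)/T = 0.064685, i.e. 6.47%.

6.47%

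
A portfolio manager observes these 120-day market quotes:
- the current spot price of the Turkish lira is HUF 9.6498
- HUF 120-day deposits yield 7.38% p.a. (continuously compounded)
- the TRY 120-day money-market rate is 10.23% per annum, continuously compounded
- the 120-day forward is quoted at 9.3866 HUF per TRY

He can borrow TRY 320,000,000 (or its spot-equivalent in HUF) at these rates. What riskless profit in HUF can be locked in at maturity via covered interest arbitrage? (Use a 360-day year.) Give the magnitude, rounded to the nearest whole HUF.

T = 120/360 years.
Keep in TRY, deliver into the forward: 320,000,000·1.034688070362·9.3866 = HUF 3,107,904,973.20.
Swap to HUF now, deposit: 320,000,000·9.6498·1.02490507649 = HUF 3,164,841,282.28.
The quoted forward undervalues TRY, so borrow TRY, convert to HUF at spot, deposit the HUF at 7.38%, and buy TRY forward at 9.3866 to cover the loan.
The gap between the two covered legs is HUF 56,936,309.

HUF 56,936,309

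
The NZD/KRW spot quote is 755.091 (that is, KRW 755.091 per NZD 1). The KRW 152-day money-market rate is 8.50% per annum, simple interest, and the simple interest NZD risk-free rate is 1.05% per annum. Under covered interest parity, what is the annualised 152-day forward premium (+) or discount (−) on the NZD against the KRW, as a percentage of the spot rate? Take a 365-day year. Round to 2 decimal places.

T = 152/365 years.
CIP forward (KRW per NZD) = 755.091 × 1.0353973/1.0043726 = 778.415483.
Annualised premium = (F − S)/S × (1/T) = (778.415483 − 755.091)/755.091 ÷ (152/365) = 7.42%.

+7.42%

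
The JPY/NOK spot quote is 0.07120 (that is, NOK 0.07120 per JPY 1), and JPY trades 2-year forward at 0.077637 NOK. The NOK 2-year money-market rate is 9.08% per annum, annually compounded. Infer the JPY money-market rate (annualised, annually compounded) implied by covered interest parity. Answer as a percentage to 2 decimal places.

4.46%

T = 2 years.
By CIP, F/S equals the NOK-to-JPY growth ratio: 0.077637/0.0712 = 1.0904073.
NOK growth factor: (1 + 0.0908)^2 = 1.1898446.
That pins the JPY growth at 1.0911928.
Annualise: 1.0911928^(1/2) − 1 = 0.044602 = 4.46%.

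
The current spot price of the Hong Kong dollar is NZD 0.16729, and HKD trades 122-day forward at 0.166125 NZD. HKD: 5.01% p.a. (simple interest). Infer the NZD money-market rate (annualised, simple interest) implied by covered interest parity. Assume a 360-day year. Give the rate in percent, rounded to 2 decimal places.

2.92%

T = 122/360 years.
By CIP, F/S equals the NZD-to-HKD growth ratio: 0.166125/0.16729 = 0.9930360.
HKD growth factor: 1 + 0.0501×122/360 = 1.0169783.
So the NZD growth factor = 1.0098961.
r = (1.0098961 − 1)/(122/360) = 0.029202 → 2.92%.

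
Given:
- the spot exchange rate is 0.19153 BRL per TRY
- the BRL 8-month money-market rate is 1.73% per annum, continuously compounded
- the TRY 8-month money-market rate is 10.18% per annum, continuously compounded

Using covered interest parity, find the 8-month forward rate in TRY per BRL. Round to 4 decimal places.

T = 8/12 years.
BRL growth factor: e^(0.0173×8/12) = 1.0116001.
TRY growth factor: e^(0.1018×8/12) = 1.0702226.
CIP: F = S · (grow BRL)/(grow TRY) = 0.19153 × 1.0116001/1.0702226 = 0.1810388 BRL per TRY.
Quoted the other way: 1/0.1810388 = 5.5237 TRY per BRL.

5.5237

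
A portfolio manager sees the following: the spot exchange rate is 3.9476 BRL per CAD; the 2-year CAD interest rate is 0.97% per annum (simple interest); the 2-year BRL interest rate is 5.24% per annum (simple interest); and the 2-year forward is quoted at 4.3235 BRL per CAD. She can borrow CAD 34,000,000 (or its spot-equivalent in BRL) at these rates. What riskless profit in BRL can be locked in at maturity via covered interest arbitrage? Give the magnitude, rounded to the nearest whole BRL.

BRL 1,566,292

T = 2 years.
Keep in CAD, deliver into the forward: 34,000,000·1.019400·4.3235 = BRL 149,850,780.60.
Swap to BRL now, deposit: 34,000,000·3.9476·1.104800 = BRL 148,284,488.32.
The quoted forward overvalues CAD, so borrow BRL, buy CAD at spot, deposit the CAD at 0.97%, and sell the proceeds forward at 4.3235.
Arbitrage profit = |149,850,780.60 − 148,284,488.32| = BRL 1,566,292.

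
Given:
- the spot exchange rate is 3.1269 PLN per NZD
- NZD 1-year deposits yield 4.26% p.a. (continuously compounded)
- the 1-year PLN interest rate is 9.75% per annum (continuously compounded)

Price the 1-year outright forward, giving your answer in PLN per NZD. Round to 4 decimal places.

T = 1 year.
Growth of 1 PLN over T: e^(0.0975×1) = 1.1024114.
NZD accumulates by e^(0.0426×1) = 1.0435204.
So F = 3.1269 × 1.1024114 / 1.0435204 = 3.303366 (PLN/NZD).

3.3034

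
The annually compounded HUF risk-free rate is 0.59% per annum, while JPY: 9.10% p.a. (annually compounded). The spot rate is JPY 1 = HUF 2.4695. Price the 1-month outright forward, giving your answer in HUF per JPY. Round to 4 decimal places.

T = 1/12 years.
HUF growth factor: (1 + 0.0059)^(1/12) = 1.0004903.
Growth of 1 JPY over T: (1 + 0.0910)^(1/12) = 1.0072843.
So F = 2.4695 × 1.0004903 / 1.0072843 = 2.452844 (HUF/JPY).

2.4528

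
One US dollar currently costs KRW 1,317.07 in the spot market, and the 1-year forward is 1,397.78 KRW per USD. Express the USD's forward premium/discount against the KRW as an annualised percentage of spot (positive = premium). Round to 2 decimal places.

+6.13%

T = 1 year.
(F − S)/S = (1397.78 − 1317.07)/1317.07 = 0.0612800.
Annualise by dividing by T: 0.0612800 / 1 = 0.061280 → 6.13%.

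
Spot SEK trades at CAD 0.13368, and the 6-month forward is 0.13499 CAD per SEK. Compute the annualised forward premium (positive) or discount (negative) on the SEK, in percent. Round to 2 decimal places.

+1.96%

T = 6/12 years.
SEK trades forward at +0.97995% vs spot over the period.
Annualise by dividing by T: 0.0097995 / (6/12) = 0.019599 → 1.96%.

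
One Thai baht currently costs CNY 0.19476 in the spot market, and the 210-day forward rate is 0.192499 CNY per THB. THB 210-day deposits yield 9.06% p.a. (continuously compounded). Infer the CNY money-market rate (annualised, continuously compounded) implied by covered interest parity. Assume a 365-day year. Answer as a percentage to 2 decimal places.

T = 210/365 years.
By CIP, F/S equals the CNY-to-THB growth ratio: 0.192499/0.19476 = 0.9883908.
The THB side grows by e^(0.0906×210/365) = 1.0535085.
Hence g_CNY = 1.0412781.
Take logs: ln 1.0412781 / (210/365) = 0.070304, so 7.03%.

7.03%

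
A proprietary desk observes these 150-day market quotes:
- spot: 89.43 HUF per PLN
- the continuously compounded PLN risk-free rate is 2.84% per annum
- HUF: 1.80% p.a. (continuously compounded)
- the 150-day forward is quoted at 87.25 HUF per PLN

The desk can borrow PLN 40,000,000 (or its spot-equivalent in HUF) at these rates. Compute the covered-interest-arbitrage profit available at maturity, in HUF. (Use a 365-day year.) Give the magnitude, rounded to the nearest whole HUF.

T = 150/365 years.
Route A — deposit PLN, sell forward: 40,000,000 × 1.011739607461 × 87.25 = HUF 3,530,971,230.04.
Route B — convert at spot, deposit HUF: 40,000,000 × 89.43 × 1.007424687591 = HUF 3,603,759,592.45.
The quoted forward undervalues PLN, so borrow PLN, convert to HUF at spot, deposit the HUF at 1.80%, and buy PLN forward at 87.25 to cover the loan.
The gap between the two covered legs is HUF 72,788,362.

HUF 72,788,362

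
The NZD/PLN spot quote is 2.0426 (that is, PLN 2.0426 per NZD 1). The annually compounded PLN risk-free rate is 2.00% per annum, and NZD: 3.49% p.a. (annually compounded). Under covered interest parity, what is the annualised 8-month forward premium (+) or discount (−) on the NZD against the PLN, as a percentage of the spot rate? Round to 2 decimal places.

-1.44%

T = 8/12 years.
No-arbitrage forward: 2.0426 × 1.0132893 / 1.0231334 = 2.0229471 PLN/NZD.
(F − S)/S ÷ T = (2.0229471 − 2.0426)/2.0426/(8/12) = -0.014432 → -1.44%.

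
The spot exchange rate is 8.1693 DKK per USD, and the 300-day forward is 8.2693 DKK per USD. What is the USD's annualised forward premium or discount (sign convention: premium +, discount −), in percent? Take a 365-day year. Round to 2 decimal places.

T = 300/365 years.
USD trades forward at +1.22410% vs spot over the period.
Annualise by dividing by T: 0.0122410 / (300/365) = 0.014893 → 1.49%.

+1.49%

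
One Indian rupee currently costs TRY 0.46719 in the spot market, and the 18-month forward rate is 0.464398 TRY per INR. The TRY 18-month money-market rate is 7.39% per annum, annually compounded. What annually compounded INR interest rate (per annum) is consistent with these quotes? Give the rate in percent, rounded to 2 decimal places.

7.82%

T = 18/12 years.
CIP gives F = S · g_TRY/g_INR, so g_TRY/g_INR = 0.464398/0.46719 = 0.9940238.
The TRY side grows by (1 + 0.0739)^(18/12) = 1.1128734.
Hence g_INR = 1.1195641.
r = 1.1195641^(12/18) − 1 = 0.078200 → 7.82%.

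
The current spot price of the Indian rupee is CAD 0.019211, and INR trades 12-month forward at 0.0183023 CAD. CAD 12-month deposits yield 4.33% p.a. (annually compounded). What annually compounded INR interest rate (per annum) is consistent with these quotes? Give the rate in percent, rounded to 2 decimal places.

9.51%

T = 1 year.
By CIP, F/S equals the CAD-to-INR growth ratio: 0.0183023/0.019211 = 0.9526990.
The CAD side grows by (1 + 0.0433)^1 = 1.043300.
That pins the INR growth at 1.0950993.
Annualise: 1.0950993^(1/1) − 1 = 0.095099 = 9.51%.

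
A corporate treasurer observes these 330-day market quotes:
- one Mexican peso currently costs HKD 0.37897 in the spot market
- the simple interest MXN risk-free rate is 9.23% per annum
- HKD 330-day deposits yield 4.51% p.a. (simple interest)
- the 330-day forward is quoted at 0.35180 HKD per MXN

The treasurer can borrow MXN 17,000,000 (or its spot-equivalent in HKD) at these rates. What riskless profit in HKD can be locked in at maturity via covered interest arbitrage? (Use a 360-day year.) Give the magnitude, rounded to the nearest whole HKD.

HKD 222,225

T = 330/360 years.
Invest the MXN and cover forward: 17,000,000 × 1.084608333 × 0.35180 = HKD 6,486,608.60.
Convert at spot and invest in HKD: 17,000,000 × 0.37897 × 1.041341667 = HKD 6,708,833.28.
The quoted forward undervalues MXN, so borrow MXN, convert to HKD at spot, deposit the HKD at 4.51%, and buy MXN forward at 0.35180 to cover the loan.
The gap between the two covered legs is HKD 222,225.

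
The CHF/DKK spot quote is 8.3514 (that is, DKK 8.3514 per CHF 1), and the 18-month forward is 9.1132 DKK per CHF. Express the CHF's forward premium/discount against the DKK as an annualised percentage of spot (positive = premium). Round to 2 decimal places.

T = 18/12 years.
Period premium: (9.1132 − 8.3514)/8.3514 = 0.0912182.
Per annum: 0.0912182 / (18/12) = 0.060812 = 6.08%.

+6.08%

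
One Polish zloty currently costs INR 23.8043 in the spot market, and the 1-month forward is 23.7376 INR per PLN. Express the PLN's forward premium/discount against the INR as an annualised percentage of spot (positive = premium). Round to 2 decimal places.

-3.36%

T = 1/12 years.
PLN trades forward at -0.28020% vs spot over the period.
Annualise by dividing by T: -0.0028020 / (1/12) = -0.033624 → -3.36%.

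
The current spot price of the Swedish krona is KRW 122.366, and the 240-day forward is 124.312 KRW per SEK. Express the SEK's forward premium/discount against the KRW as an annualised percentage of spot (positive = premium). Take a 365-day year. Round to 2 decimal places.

T = 240/365 years.
(F − S)/S = (124.312 − 122.366)/122.366 = 0.0159031.
×(1/T) gives 2.42% p.a.

+2.42%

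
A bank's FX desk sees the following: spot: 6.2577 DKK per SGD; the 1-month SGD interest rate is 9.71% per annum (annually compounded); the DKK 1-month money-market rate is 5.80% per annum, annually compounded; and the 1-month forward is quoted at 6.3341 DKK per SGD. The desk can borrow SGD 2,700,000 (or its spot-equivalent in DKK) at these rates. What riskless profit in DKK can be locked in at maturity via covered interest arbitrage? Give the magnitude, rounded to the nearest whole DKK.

T = 1/12 years.
Keep in SGD, deliver into the forward: 2,700,000·1.0077524235·6.3341 = DKK 17,234,652.49.
Swap to DKK now, deposit: 2,700,000·6.2577·1.0047094157 = DKK 16,975,359.30.
The quoted forward overvalues SGD, so borrow DKK, buy SGD at spot, deposit the SGD at 9.71%, and sell the proceeds forward at 6.3341.
The gap between the two covered legs is DKK 259,293.

DKK 259,293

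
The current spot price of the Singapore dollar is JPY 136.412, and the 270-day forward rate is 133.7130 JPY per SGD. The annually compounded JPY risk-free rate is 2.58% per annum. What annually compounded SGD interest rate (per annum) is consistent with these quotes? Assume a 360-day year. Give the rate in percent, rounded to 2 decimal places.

5.35%

T = 270/360 years.
F/S = 133.713/136.412 = 0.9802144 = (growth of JPY) / (growth of SGD).
JPY growth factor: (1 + 0.0258)^(270/360) = 1.0192883.
So the SGD growth factor = 1.0398626.
r = 1.0398626^(360/270) − 1 = 0.053500 → 5.35%.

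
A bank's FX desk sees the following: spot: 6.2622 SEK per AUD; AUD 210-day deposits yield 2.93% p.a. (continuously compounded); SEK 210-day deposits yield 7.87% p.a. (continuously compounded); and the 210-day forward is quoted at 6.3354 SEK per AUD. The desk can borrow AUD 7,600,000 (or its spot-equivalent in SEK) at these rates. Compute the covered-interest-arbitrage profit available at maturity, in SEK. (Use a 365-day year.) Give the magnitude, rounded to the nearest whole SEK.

T = 210/365 years.
Route A — deposit AUD, sell forward: 7,600,000 × 1.0170004243 × 6.3354 = SEK 48,967,594.11.
Route B — convert at spot, deposit SEK: 7,600,000 × 6.2622 × 1.0463202154 = SEK 49,797,225.04.
The quoted forward undervalues AUD, so borrow AUD, convert to SEK at spot, deposit the SEK at 7.87%, and buy AUD forward at 6.3354 to cover the loan.
The gap between the two covered legs is SEK 829,631.

SEK 829,631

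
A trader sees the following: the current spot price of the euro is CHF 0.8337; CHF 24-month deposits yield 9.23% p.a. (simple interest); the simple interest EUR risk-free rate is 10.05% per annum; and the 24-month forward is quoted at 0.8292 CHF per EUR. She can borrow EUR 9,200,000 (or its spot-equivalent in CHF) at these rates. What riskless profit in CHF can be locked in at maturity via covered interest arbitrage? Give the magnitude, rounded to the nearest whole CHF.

T = 2 years.
Route A — deposit EUR, sell forward: 9,200,000 × 1.201000 × 0.8292 = CHF 9,161,996.64.
Route B — convert at spot, deposit CHF: 9,200,000 × 0.8337 × 1.184600 = CHF 9,085,929.38.
The quoted forward overvalues EUR, so borrow CHF, buy EUR at spot, deposit the EUR at 10.05%, and sell the proceeds forward at 0.8292.
Arbitrage profit = |9,161,996.64 − 9,085,929.38| = CHF 76,067.

CHF 76,067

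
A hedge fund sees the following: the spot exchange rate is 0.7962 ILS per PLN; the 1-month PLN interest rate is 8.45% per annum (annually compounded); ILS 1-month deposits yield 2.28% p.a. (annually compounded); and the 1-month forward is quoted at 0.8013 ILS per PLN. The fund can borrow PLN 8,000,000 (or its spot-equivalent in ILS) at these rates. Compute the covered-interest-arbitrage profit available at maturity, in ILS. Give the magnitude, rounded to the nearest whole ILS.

ILS 72,303

T = 1/12 years.
Route A — deposit PLN, sell forward: 8,000,000 × 1.006782821 × 0.8013 = ILS 6,453,880.60.
Route B — convert at spot, deposit ILS: 8,000,000 × 0.7962 × 1.001880429 = ILS 6,381,577.58.
The quoted forward overvalues PLN, so borrow ILS, buy PLN at spot, deposit the PLN at 8.45%, and sell the proceeds forward at 0.8013.
Profit = 6,453,880.60 − 6,381,577.58 = ILS 72,303.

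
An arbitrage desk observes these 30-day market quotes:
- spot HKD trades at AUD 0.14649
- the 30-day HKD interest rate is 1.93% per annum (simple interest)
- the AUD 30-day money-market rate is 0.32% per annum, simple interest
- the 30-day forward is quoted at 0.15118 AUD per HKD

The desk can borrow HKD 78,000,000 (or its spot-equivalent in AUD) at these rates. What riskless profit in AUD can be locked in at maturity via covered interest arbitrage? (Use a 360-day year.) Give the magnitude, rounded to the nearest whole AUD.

T = 30/360 years.
Route A — deposit HKD, sell forward: 78,000,000 × 1.0016083333 × 0.15118 = AUD 11,811,005.53.
Route B — convert at spot, deposit AUD: 78,000,000 × 0.14649 × 1.0002666667 = AUD 11,429,266.99.
The quoted forward overvalues HKD, so borrow AUD, buy HKD at spot, deposit the HKD at 1.93%, and sell the proceeds forward at 0.15118.
Arbitrage profit = |11,811,005.53 − 11,429,266.99| = AUD 381,739.

AUD 381,739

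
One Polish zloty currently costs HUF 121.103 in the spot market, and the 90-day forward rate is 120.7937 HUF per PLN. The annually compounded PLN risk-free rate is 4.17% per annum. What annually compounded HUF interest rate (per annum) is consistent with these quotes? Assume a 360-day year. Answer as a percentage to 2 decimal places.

3.11%

T = 90/360 years.
CIP gives F = S · g_HUF/g_PLN, so g_HUF/g_PLN = 120.7937/121.103 = 0.9974460.
PLN growth factor: (1 + 0.0417)^(90/360) = 1.0102658.
That pins the HUF growth at 1.0076856.
Annualise: 1.0076856^(360/90) − 1 = 0.031099 = 3.11%.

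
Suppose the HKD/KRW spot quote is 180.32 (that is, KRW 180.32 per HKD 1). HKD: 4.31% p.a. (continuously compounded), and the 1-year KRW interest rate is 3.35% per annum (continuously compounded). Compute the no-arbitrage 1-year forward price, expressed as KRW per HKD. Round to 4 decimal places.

178.5972

T = 1 year.
KRW growth factor: e^(0.0335×1) = 1.034067444.
Growth of 1 HKD over T: e^(0.0431×1) = 1.044042294.
Forward (KRW per HKD) = 180.32 × 1.034067444 / 1.044042294 = 178.597211.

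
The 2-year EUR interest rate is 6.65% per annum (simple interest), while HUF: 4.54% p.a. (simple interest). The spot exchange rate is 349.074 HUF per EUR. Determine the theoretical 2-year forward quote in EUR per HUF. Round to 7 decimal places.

0.0029756

T = 2 years.
HUF accumulates by 1 + 0.0454×2 = 1.090800.
EUR accumulates by 1 + 0.0665×2 = 1.133000.
So F = 349.074 × 1.090800 / 1.133000 = 336.0723 (HUF/EUR).
Quoted the other way: 1/336.0723 = 0.0029756 EUR per HUF.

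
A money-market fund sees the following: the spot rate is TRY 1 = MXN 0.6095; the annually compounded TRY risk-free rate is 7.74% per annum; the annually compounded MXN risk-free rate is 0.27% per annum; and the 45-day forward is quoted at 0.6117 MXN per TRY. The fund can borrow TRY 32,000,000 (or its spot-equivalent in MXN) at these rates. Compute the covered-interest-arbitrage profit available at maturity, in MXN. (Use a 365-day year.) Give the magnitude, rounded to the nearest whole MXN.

T = 45/365 years.
Invest the TRY and cover forward: 32,000,000 × 1.0092335547 × 0.6117 = MXN 19,755,141.29.
Convert at spot and invest in MXN: 32,000,000 × 0.6095 × 1.0003324834 = MXN 19,510,484.76.
The quoted forward overvalues TRY, so borrow MXN, buy TRY at spot, deposit the TRY at 7.74%, and sell the proceeds forward at 0.6117.
The gap between the two covered legs is MXN 244,657.

MXN 244,657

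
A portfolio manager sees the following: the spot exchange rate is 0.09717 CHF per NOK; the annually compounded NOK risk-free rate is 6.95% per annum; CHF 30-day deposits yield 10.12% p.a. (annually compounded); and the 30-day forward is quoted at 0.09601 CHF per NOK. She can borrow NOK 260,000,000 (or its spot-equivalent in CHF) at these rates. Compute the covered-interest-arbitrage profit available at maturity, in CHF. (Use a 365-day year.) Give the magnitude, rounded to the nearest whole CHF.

CHF 364,333

T = 30/365 years.
Keep in NOK, deliver into the forward: 260,000,000·1.0055378459·0.09601 = CHF 25,100,839.03.
Swap to CHF now, deposit: 260,000,000·0.09717·1.0079548009 = CHF 25,465,171.68.
The quoted forward undervalues NOK, so borrow NOK, convert to CHF at spot, deposit the CHF at 10.12%, and buy NOK forward at 0.09601 to cover the loan.
The gap between the two covered legs is CHF 364,333.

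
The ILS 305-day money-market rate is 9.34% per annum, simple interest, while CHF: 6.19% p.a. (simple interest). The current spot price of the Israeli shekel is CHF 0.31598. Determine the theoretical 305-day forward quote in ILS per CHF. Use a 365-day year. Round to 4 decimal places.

T = 305/365 years.
CHF accumulates by 1 + 0.0619×305/365 = 1.0517247.
ILS accumulates by 1 + 0.0934×305/365 = 1.0780466.
CIP: F = S · (grow CHF)/(grow ILS) = 0.31598 × 1.0517247/1.0780466 = 0.3082649 CHF per ILS.
Invert for ILS per CHF: 1 / 0.3082649 = 3.2440.

3.2440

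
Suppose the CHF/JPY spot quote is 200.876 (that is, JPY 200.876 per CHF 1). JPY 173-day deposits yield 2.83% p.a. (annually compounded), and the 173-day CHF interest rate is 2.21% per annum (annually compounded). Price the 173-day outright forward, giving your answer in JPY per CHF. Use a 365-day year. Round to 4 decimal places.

T = 173/365 years.
JPY accumulates by (1 + 0.0283)^(173/365) = 1.013314997.
Growth of 1 CHF over T: (1 + 0.0221)^(173/365) = 1.010414584.
Forward (JPY per CHF) = 200.876 × 1.013314997 / 1.010414584 = 201.452618.

201.4526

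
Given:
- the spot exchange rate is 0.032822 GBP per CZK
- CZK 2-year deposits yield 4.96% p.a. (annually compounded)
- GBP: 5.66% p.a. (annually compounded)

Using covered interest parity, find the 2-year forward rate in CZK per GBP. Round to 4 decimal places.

30.0650

T = 2 years.
GBP accumulates by (1 + 0.0566)^2 = 1.11640356.
CZK accumulates by (1 + 0.0496)^2 = 1.10166016.
Forward (GBP per CZK) = 0.032822 × 1.11640356 / 1.10166016 = 0.033261253.
Quoted the other way: 1/0.033261253 = 30.0650 CZK per GBP.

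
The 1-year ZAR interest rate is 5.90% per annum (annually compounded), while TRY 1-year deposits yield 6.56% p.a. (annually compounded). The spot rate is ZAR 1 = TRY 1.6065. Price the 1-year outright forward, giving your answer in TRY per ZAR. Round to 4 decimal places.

1.6165

T = 1 year.
TRY growth factor: (1 + 0.0656)^1 = 1.065600.
Growth of 1 ZAR over T: (1 + 0.0590)^1 = 1.059000.
So F = 1.6065 × 1.065600 / 1.059000 = 1.616512 (TRY/ZAR).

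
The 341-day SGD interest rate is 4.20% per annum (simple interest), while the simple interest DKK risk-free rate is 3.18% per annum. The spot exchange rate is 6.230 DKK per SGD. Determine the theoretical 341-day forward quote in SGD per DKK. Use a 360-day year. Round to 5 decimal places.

0.16202

T = 341/360 years.
Growth of 1 DKK over T: 1 + 0.0318×341/360 = 1.0301217.
SGD growth factor: 1 + 0.0420×341/360 = 1.0397833.
CIP: F = S · (grow DKK)/(grow SGD) = 6.23 × 1.0301217/1.0397833 = 6.172111 DKK per SGD.
Quoted the other way: 1/6.172111 = 0.16202 SGD per DKK.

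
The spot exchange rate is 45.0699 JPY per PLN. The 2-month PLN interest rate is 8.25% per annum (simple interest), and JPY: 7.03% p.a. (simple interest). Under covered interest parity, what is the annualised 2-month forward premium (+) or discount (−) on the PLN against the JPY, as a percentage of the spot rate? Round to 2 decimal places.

-1.20%

T = 2/12 years.
CIP forward (JPY per PLN) = 45.0699 × 1.0117167/1.013750 = 44.9795023.
Annualised premium = (F − S)/S × (1/T) = (44.9795023 − 45.0699)/45.0699 ÷ (2/12) = -1.20%.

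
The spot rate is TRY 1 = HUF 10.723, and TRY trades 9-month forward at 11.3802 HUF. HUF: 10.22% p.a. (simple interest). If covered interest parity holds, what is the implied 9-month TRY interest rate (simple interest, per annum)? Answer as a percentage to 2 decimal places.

1.93%

T = 9/12 years.
F/S = 11.3802/10.723 = 1.0612888 = (growth of HUF) / (growth of TRY).
The HUF side grows by 1 + 0.1022×9/12 = 1.076650.
So the TRY growth factor = 1.0144741.
r = (1.0144741 − 1)/(9/12) = 0.019299 → 1.93%.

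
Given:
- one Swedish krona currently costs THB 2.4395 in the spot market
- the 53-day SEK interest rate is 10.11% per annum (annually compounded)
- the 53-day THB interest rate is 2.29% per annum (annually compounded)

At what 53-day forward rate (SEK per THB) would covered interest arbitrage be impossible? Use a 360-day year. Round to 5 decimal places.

T = 53/360 years.
THB accumulates by (1 + 0.0229)^(53/360) = 1.0033389.
Growth of 1 SEK over T: (1 + 0.1011)^(53/360) = 1.0142799.
CIP: F = S · (grow THB)/(grow SEK) = 2.4395 × 1.0033389/1.0142799 = 2.413185 THB per SEK.
Quoted the other way: 1/2.413185 = 0.41439 SEK per THB.

0.41439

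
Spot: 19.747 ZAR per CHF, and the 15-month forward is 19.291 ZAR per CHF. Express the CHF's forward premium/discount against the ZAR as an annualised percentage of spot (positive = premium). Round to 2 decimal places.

T = 15/12 years.
Period premium: (19.291 − 19.747)/19.747 = -0.0230921.
Per annum: -0.0230921 / (15/12) = -0.018474 = -1.85%.

-1.85%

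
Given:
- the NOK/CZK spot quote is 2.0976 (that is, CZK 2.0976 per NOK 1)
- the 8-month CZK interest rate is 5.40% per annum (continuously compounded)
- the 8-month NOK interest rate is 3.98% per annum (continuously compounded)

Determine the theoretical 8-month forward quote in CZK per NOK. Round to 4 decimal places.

2.1176

T = 8/12 years.
Growth of 1 CZK over T: e^(0.0540×8/12) = 1.0366558.
NOK growth factor: e^(0.0398×8/12) = 1.0268885.
Forward (CZK per NOK) = 2.0976 × 1.0366558 / 1.0268885 = 2.117551.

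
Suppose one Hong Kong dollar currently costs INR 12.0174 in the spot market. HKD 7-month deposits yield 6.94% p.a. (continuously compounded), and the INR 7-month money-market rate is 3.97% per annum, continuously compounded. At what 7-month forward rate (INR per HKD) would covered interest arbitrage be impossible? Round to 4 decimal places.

11.8110

T = 7/12 years.
INR growth factor: e^(0.0397×7/12) = 1.02342857.
Growth of 1 HKD over T: e^(0.0694×7/12) = 1.04131395.
Forward (INR per HKD) = 12.0174 × 1.02342857 / 1.04131395 = 11.810992.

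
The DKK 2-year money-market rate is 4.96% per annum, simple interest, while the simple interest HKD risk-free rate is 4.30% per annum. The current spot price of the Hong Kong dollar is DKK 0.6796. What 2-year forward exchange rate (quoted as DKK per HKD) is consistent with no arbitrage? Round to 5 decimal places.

0.68786

T = 2 years.
DKK accumulates by 1 + 0.0496×2 = 1.099200.
HKD growth factor: 1 + 0.0430×2 = 1.086000.
CIP: F = S · (grow DKK)/(grow HKD) = 0.6796 × 1.099200/1.086000 = 0.6878603 DKK per HKD.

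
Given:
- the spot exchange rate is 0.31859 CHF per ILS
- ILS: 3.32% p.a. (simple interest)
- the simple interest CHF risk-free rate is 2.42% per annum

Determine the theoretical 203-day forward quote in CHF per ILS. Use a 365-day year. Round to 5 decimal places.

T = 203/365 years.
CHF accumulates by 1 + 0.0242×203/365 = 1.0134592.
Growth of 1 ILS over T: 1 + 0.0332×203/365 = 1.0184647.
Forward (CHF per ILS) = 0.31859 × 1.0134592 / 1.0184647 = 0.3170242.

0.31702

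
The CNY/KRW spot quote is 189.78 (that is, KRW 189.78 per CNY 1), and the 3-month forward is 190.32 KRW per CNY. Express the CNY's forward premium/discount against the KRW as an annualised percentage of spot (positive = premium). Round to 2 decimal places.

T = 3/12 years.
CNY trades forward at +0.28454% vs spot over the period.
Per annum: 0.0028454 / (3/12) = 0.011382 = 1.14%.

+1.14%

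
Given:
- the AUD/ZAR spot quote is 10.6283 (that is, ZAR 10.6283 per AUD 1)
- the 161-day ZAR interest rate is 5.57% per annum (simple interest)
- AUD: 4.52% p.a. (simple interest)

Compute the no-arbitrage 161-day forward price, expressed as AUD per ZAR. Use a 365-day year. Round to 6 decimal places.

T = 161/365 years.
ZAR growth factor: 1 + 0.0557×161/365 = 1.024569.
AUD accumulates by 1 + 0.0452×161/365 = 1.0199375.
Forward (ZAR per AUD) = 10.6283 × 1.024569 / 1.0199375 = 10.67656.
Quoted the other way: 1/10.67656 = 0.093663 AUD per ZAR.

0.093663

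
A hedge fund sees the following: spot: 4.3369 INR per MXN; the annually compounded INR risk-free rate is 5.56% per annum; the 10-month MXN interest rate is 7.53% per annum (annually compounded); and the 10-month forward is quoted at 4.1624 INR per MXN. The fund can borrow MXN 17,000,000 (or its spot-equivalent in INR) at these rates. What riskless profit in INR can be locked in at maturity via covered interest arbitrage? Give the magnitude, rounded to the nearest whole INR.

INR 1,953,874

T = 10/12 years.
Keep in MXN, deliver into the forward: 17,000,000·1.0623673253·4.1624 = INR 75,173,961.83.
Swap to INR now, deposit: 17,000,000·4.3369·1.0461231623 = INR 77,127,836.22.
The quoted forward undervalues MXN, so borrow MXN, convert to INR at spot, deposit the INR at 5.56%, and buy MXN forward at 4.1624 to cover the loan.
The gap between the two covered legs is INR 1,953,874.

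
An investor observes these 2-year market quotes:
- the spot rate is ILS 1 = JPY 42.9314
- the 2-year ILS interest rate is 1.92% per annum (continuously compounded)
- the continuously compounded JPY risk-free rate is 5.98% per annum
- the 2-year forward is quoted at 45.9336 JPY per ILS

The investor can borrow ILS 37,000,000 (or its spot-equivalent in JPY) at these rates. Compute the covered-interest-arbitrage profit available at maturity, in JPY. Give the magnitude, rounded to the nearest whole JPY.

T = 2 years.
Invest the ILS and cover forward: 37,000,000 × 1.039146808481 × 45.9336 = JPY 1,766,074,892.16.
Convert at spot and invest in JPY: 37,000,000 × 42.9314 × 1.127045943026 = JPY 1,790,269,427.34.
The quoted forward undervalues ILS, so borrow ILS, convert to JPY at spot, deposit the JPY at 5.98%, and buy ILS forward at 45.9336 to cover the loan.
The gap between the two covered legs is JPY 24,194,535.

JPY 24,194,535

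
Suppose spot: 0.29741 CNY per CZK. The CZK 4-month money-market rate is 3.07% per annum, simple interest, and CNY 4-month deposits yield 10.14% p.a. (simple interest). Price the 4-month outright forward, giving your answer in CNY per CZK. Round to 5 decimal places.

0.30435

T = 4/12 years.
Growth of 1 CNY over T: 1 + 0.1014×4/12 = 1.033800.
CZK growth factor: 1 + 0.0307×4/12 = 1.0102333.
So F = 0.29741 × 1.033800 / 1.0102333 = 0.3043480 (CNY/CZK).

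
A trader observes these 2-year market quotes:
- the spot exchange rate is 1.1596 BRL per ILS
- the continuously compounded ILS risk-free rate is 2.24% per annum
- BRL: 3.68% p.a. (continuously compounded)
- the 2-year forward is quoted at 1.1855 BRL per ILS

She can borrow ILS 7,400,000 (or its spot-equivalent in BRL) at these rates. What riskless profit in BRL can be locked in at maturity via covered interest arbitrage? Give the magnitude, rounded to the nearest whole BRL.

BRL 61,773

T = 2 years.
Route A — deposit ILS, sell forward: 7,400,000 × 1.045818675 × 1.1855 = BRL 9,174,653.49.
Route B — convert at spot, deposit BRL: 7,400,000 × 1.1596 × 1.076376169 = BRL 9,236,426.96.
The quoted forward undervalues ILS, so borrow ILS, convert to BRL at spot, deposit the BRL at 3.68%, and buy ILS forward at 1.1855 to cover the loan.
Arbitrage profit = |9,174,653.49 − 9,236,426.96| = BRL 61,773.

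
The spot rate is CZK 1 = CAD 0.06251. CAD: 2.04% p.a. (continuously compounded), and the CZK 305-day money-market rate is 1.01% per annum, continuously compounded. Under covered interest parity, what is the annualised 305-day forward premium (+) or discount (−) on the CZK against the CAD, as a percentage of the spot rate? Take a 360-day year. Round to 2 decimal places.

T = 305/360 years.
F = S · g_CAD/g_CZK = 0.06251 × 1.0174336/1.0085937 = 0.06305787.
Annualised premium = (F − S)/S × (1/T) = (0.06305787 − 0.06251)/0.06251 ÷ (305/360) = 1.03%.

+1.03%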